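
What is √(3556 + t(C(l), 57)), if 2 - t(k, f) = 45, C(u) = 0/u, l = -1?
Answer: √3513 ≈ 59.271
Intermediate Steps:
C(u) = 0
t(k, f) = -43 (t(k, f) = 2 - 1*45 = 2 - 45 = -43)
√(3556 + t(C(l), 57)) = √(3556 - 43) = √3513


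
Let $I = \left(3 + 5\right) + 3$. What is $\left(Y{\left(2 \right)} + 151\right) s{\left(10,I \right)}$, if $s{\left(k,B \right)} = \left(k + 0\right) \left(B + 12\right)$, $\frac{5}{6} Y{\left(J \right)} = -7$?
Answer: $32798$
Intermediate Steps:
$I = 11$ ($I = 8 + 3 = 11$)
$Y{\left(J \right)} = - \frac{42}{5}$ ($Y{\left(J \right)} = \frac{6}{5} \left(-7\right) = - \frac{42}{5}$)
$s{\left(k,B \right)} = k \left(12 + B\right)$
$\left(Y{\left(2 \right)} + 151\right) s{\left(10,I \right)} = \left(- \frac{42}{5} + 151\right) 10 \left(12 + 11\right) = \frac{713 \cdot 10 \cdot 23}{5} = \frac{713}{5} \cdot 230 = 32798$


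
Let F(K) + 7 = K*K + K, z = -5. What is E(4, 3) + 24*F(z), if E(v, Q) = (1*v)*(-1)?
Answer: 308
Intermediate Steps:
F(K) = -7 + K + K² (F(K) = -7 + (K*K + K) = -7 + (K² + K) = -7 + (K + K²) = -7 + K + K²)
E(v, Q) = -v (E(v, Q) = v*(-1) = -v)
E(4, 3) + 24*F(z) = -1*4 + 24*(-7 - 5 + (-5)²) = -4 + 24*(-7 - 5 + 25) = -4 + 24*13 = -4 + 312 = 308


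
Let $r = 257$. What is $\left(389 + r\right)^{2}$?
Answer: $417316$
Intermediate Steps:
$\left(389 + r\right)^{2} = \left(389 + 257\right)^{2} = 646^{2} = 417316$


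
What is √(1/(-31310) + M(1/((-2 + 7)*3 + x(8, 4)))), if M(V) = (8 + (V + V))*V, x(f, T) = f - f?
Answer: √4783660778/93930 ≈ 0.73634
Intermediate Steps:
x(f, T) = 0
M(V) = V*(8 + 2*V) (M(V) = (8 + 2*V)*V = V*(8 + 2*V))
√(1/(-31310) + M(1/((-2 + 7)*3 + x(8, 4)))) = √(1/(-31310) + 2*(4 + 1/((-2 + 7)*3 + 0))/((-2 + 7)*3 + 0)) = √(-1/31310 + 2*(4 + 1/(5*3 + 0))/(5*3 + 0)) = √(-1/31310 + 2*(4 + 1/(15 + 0))/(15 + 0)) = √(-1/31310 + 2*(4 + 1/15)/15) = √(-1/31310 + 2*(1/15)*(4 + 1/15)) = √(-1/31310 + 2*(1/15)*(61/15)) = √(-1/31310 + 122/225) = √(763919/1408950) = √4783660778/93930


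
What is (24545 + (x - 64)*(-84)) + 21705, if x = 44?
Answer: 47930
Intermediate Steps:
(24545 + (x - 64)*(-84)) + 21705 = (24545 + (44 - 64)*(-84)) + 21705 = (24545 - 20*(-84)) + 21705 = (24545 + 1680) + 21705 = 26225 + 21705 = 47930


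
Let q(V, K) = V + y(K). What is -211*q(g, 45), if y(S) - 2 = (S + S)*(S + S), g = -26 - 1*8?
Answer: -1702348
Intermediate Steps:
g = -34 (g = -26 - 8 = -34)
y(S) = 2 + 4*S² (y(S) = 2 + (S + S)*(S + S) = 2 + (2*S)*(2*S) = 2 + 4*S²)
q(V, K) = 2 + V + 4*K² (q(V, K) = V + (2 + 4*K²) = 2 + V + 4*K²)
-211*q(g, 45) = -211*(2 - 34 + 4*45²) = -211*(2 - 34 + 4*2025) = -211*(2 - 34 + 8100) = -211*8068 = -1702348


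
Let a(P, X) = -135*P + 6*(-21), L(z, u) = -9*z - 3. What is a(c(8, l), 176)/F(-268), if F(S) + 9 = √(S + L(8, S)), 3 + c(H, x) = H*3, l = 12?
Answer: 26649/424 + 20727*I*√7/424 ≈ 62.851 + 129.34*I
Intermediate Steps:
L(z, u) = -3 - 9*z
c(H, x) = -3 + 3*H (c(H, x) = -3 + H*3 = -3 + 3*H)
F(S) = -9 + √(-75 + S) (F(S) = -9 + √(S + (-3 - 9*8)) = -9 + √(S + (-3 - 72)) = -9 + √(S - 75) = -9 + √(-75 + S))
a(P, X) = -126 - 135*P (a(P, X) = -135*P - 126 = -126 - 135*P)
a(c(8, l), 176)/F(-268) = (-126 - 135*(-3 + 3*8))/(-9 + √(-75 - 268)) = (-126 - 135*(-3 + 24))/(-9 + √(-343)) = (-126 - 135*21)/(-9 + 7*I*√7) = (-126 - 2835)/(-9 + 7*I*√7) = -2961/(-9 + 7*I*√7)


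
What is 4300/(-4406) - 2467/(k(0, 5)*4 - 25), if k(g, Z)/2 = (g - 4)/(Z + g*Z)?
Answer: 26836455/345871 ≈ 77.591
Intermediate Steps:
k(g, Z) = 2*(-4 + g)/(Z + Z*g) (k(g, Z) = 2*((g - 4)/(Z + g*Z)) = 2*((-4 + g)/(Z + Z*g)) = 2*(-4 + g)/(Z + Z*g))
4300/(-4406) - 2467/(k(0, 5)*4 - 25) = 4300/(-4406) - 2467/((2*(-4 + 0)/(5*(1 + 0)))*4 - 25) = 4300*(-1/4406) - 2467/((2*(1/5)*(-4)/1)*4 - 25) = -2150/2203 - 2467/((2*(1/5)*1*(-4))*4 - 25) = -2150/2203 - 2467/(-8/5*4 - 25) = -2150/2203 - 2467/(-32/5 - 25) = -2150/2203 - 2467/(-157/5) = -2150/2203 - 2467*(-5/157) = -2150/2203 + 12335/157 = 26836455/345871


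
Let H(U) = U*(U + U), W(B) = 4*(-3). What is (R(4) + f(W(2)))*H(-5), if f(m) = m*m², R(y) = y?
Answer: -86200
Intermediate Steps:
W(B) = -12
f(m) = m³
H(U) = 2*U² (H(U) = U*(2*U) = 2*U²)
(R(4) + f(W(2)))*H(-5) = (4 + (-12)³)*(2*(-5)²) = (4 - 1728)*(2*25) = -1724*50 = -86200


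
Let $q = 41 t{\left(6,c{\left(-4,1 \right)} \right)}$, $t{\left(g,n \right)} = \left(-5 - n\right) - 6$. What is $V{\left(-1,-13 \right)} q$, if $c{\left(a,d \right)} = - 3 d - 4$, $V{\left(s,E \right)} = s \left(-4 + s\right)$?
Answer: $-820$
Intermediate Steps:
$c{\left(a,d \right)} = -4 - 3 d$
$t{\left(g,n \right)} = -11 - n$ ($t{\left(g,n \right)} = \left(-5 - n\right) - 6 = -11 - n$)
$q = -164$ ($q = 41 \left(-11 - \left(-4 - 3\right)\right) = 41 \left(-11 - -7\right) = 41 \left(-11 + 7\right) = 41 \left(-4\right) = -164$)
$V{\left(-1,-13 \right)} q = - (-4 - 1) \left(-164\right) = \left(-1\right) \left(-5\right) \left(-164\right) = 5 \left(-164\right) = -820$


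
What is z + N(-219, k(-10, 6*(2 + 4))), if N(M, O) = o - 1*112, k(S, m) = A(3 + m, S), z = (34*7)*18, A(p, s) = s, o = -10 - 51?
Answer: 4111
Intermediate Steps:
o = -61
z = 4284 (z = 238*18 = 4284)
k(S, m) = S
N(M, O) = -173 (N(M, O) = -61 - 1*112 = -61 - 112 = -173)
z + N(-219, k(-10, 6*(2 + 4))) = 4284 - 173 = 4111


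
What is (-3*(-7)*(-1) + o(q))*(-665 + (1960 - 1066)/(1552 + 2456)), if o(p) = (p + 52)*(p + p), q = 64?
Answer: -6584240717/668 ≈ -9.8566e+6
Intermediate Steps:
o(p) = 2*p*(52 + p) (o(p) = (52 + p)*(2*p) = 2*p*(52 + p))
(-3*(-7)*(-1) + o(q))*(-665 + (1960 - 1066)/(1552 + 2456)) = (-3*(-7)*(-1) + 2*64*(52 + 64))*(-665 + (1960 - 1066)/(1552 + 2456)) = (21*(-1) + 2*64*116)*(-665 + 894/4008) = (-21 + 14848)*(-665 + 894*(1/4008)) = 14827*(-665 + 149/668) = 14827*(-444071/668) = -6584240717/668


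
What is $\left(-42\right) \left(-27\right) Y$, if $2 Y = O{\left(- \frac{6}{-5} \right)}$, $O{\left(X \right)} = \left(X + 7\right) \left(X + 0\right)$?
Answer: $\frac{139482}{25} \approx 5579.3$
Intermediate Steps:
$O{\left(X \right)} = X \left(7 + X\right)$ ($O{\left(X \right)} = \left(7 + X\right) X = X \left(7 + X\right)$)
$Y = \frac{123}{25}$ ($Y = \frac{- \frac{6}{-5} \left(7 - \frac{6}{-5}\right)}{2} = \frac{\left(-6\right) \left(- \frac{1}{5}\right) \left(7 - - \frac{6}{5}\right)}{2} = \frac{\frac{6}{5} \left(7 + \frac{6}{5}\right)}{2} = \frac{\frac{6}{5} \cdot \frac{41}{5}}{2} = \frac{1}{2} \cdot \frac{246}{25} = \frac{123}{25} \approx 4.92$)
$\left(-42\right) \left(-27\right) Y = \left(-42\right) \left(-27\right) \frac{123}{25} = 1134 \cdot \frac{123}{25} = \frac{139482}{25}$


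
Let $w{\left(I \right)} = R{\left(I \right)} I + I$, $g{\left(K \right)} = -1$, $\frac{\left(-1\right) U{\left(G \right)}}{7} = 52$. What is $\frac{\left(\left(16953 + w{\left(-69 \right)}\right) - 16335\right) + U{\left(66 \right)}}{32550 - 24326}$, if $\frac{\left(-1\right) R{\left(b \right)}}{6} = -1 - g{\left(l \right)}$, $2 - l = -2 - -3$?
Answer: $\frac{185}{8224} \approx 0.022495$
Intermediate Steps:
$U{\left(G \right)} = -364$ ($U{\left(G \right)} = \left(-7\right) 52 = -364$)
$l = 1$ ($l = 2 - \left(-2 - -3\right) = 2 - \left(-2 + 3\right) = 2 - 1 = 1$)
$R{\left(b \right)} = 0$ ($R{\left(b \right)} = - 6 \left(-1 - -1\right) = - 6 \left(-1 + 1\right) = \left(-6\right) 0 = 0$)
$w{\left(I \right)} = I$ ($w{\left(I \right)} = 0 I + I = 0 + I = I$)
$\frac{\left(\left(16953 + w{\left(-69 \right)}\right) - 16335\right) + U{\left(66 \right)}}{32550 - 24326} = \frac{\left(\left(16953 - 69\right) - 16335\right) - 364}{32550 - 24326} = \frac{\left(16884 - 16335\right) - 364}{8224} = \left(549 - 364\right) \frac{1}{8224} = 185 \cdot \frac{1}{8224} = \frac{185}{8224}$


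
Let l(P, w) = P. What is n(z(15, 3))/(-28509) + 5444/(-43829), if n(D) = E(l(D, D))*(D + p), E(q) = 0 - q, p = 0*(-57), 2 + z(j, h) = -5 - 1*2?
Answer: -50550949/416506987 ≈ -0.12137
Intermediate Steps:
z(j, h) = -9 (z(j, h) = -2 + (-5 - 1*2) = -2 + (-5 - 2) = -2 - 7 = -9)
p = 0
E(q) = -q
n(D) = -D² (n(D) = (-D)*(D + 0) = (-D)*D = -D²)
n(z(15, 3))/(-28509) + 5444/(-43829) = -1*(-9)²/(-28509) + 5444/(-43829) = -1*81*(-1/28509) + 5444*(-1/43829) = -81*(-1/28509) - 5444/43829 = 27/9503 - 5444/43829 = -50550949/416506987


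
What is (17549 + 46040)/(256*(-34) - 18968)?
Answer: -63589/27672 ≈ -2.2980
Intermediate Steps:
(17549 + 46040)/(256*(-34) - 18968) = 63589/(-8704 - 18968) = 63589/(-27672) = 63589*(-1/27672) = -63589/27672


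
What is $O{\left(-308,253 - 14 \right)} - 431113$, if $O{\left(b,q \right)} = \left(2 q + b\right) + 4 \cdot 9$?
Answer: $-430907$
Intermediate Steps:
$O{\left(b,q \right)} = 36 + b + 2 q$ ($O{\left(b,q \right)} = \left(b + 2 q\right) + 36 = 36 + b + 2 q$)
$O{\left(-308,253 - 14 \right)} - 431113 = \left(36 - 308 + 2 \left(253 - 14\right)\right) - 431113 = \left(36 - 308 + 2 \cdot 239\right) - 431113 = \left(36 - 308 + 478\right) - 431113 = 206 - 431113 = -430907$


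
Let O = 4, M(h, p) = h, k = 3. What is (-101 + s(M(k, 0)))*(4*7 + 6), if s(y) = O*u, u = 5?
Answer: -2754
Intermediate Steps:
s(y) = 20 (s(y) = 4*5 = 20)
(-101 + s(M(k, 0)))*(4*7 + 6) = (-101 + 20)*(4*7 + 6) = -81*(28 + 6) = -81*34 = -2754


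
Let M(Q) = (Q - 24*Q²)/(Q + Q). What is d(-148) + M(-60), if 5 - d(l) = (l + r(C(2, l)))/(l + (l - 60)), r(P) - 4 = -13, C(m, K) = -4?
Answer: 258121/356 ≈ 725.06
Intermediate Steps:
r(P) = -9 (r(P) = 4 - 13 = -9)
M(Q) = (Q - 24*Q²)/(2*Q) (M(Q) = (Q - 24*Q²)/((2*Q)) = (Q - 24*Q²)*(1/(2*Q)) = (Q - 24*Q²)/(2*Q))
d(l) = 5 - (-9 + l)/(-60 + 2*l) (d(l) = 5 - (l - 9)/(l + (l - 60)) = 5 - (-9 + l)/(l + (-60 + l)) = 5 - (-9 + l)/(-60 + 2*l))
d(-148) + M(-60) = 3*(-97 + 3*(-148))/(2*(-30 - 148)) + (½ - 12*(-60)) = (3/2)*(-97 - 444)/(-178) + (½ + 720) = (3/2)*(-1/178)*(-541) + 1441/2 = 1623/356 + 1441/2 = 258121/356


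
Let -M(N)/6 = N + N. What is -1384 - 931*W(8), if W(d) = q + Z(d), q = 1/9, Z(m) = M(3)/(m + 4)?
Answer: 11750/9 ≈ 1305.6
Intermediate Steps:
M(N) = -12*N (M(N) = -6*(N + N) = -12*N)
Z(m) = -36/(4 + m) (Z(m) = (-12*3)/(m + 4) = -36/(4 + m))
q = ⅑ ≈ 0.11111
W(d) = ⅑ - 36/(4 + d)
-1384 - 931*W(8) = -1384 - 931*(-320 + 8)/(9*(4 + 8)) = -1384 - 931*(-312)/(9*12) = -1384 - 931*(-26/9) = -1384 + 24206/9 = 11750/9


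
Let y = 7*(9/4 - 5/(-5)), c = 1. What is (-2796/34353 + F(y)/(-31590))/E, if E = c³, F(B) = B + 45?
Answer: -40290247/482316120 ≈ -0.083535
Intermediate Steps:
y = 91/4 (y = 7*(9*(¼) - 5*(-⅕)) = 7*(9/4 + 1) = 7*(13/4) = 91/4 ≈ 22.750)
F(B) = 45 + B
E = 1 (E = 1³ = 1)
(-2796/34353 + F(y)/(-31590))/E = (-2796/34353 + (45 + 91/4)/(-31590))/1 = (-2796*1/34353 + (271/4)*(-1/31590))*1 = (-932/11451 - 271/126360)*1 = -40290247/482316120*1 = -40290247/482316120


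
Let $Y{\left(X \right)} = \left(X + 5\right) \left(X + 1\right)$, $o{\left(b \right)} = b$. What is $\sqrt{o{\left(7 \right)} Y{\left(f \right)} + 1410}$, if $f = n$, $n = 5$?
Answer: $\sqrt{1830} \approx 42.779$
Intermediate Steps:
$f = 5$
$Y{\left(X \right)} = \left(1 + X\right) \left(5 + X\right)$ ($Y{\left(X \right)} = \left(5 + X\right) \left(1 + X\right) = \left(1 + X\right) \left(5 + X\right)$)
$\sqrt{o{\left(7 \right)} Y{\left(f \right)} + 1410} = \sqrt{7 \left(5 + 5^{2} + 6 \cdot 5\right) + 1410} = \sqrt{7 \left(5 + 25 + 30\right) + 1410} = \sqrt{7 \cdot 60 + 1410} = \sqrt{420 + 1410} = \sqrt{1830}$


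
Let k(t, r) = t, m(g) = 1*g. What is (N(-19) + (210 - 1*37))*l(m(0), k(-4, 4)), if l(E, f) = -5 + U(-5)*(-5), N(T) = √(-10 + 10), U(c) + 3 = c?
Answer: 6055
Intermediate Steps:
U(c) = -3 + c
N(T) = 0 (N(T) = √0 = 0)
m(g) = g
l(E, f) = 35 (l(E, f) = -5 + (-3 - 5)*(-5) = -5 - 8*(-5) = -5 + 40 = 35)
(N(-19) + (210 - 1*37))*l(m(0), k(-4, 4)) = (0 + (210 - 1*37))*35 = (0 + (210 - 37))*35 = (0 + 173)*35 = 173*35 = 6055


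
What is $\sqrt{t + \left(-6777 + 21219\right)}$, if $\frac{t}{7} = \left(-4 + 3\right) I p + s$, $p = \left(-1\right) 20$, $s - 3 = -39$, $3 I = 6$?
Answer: $\sqrt{14470} \approx 120.29$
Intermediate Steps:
$I = 2$ ($I = \frac{1}{3} \cdot 6 = 2$)
$s = -36$ ($s = 3 - 39 = -36$)
$p = -20$
$t = 28$ ($t = 7 \left(\left(-4 + 3\right) 2 \left(-20\right) - 36\right) = 7 \left(\left(-1\right) 2 \left(-20\right) - 36\right) = 7 \left(\left(-2\right) \left(-20\right) - 36\right) = 7 \left(40 - 36\right) = 7 \cdot 4 = 28$)
$\sqrt{t + \left(-6777 + 21219\right)} = \sqrt{28 + \left(-6777 + 21219\right)} = \sqrt{28 + 14442} = \sqrt{14470}$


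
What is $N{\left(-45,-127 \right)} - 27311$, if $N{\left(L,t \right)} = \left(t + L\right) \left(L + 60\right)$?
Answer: $-29891$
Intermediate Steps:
$N{\left(L,t \right)} = \left(60 + L\right) \left(L + t\right)$ ($N{\left(L,t \right)} = \left(L + t\right) \left(60 + L\right) = \left(60 + L\right) \left(L + t\right)$)
$N{\left(-45,-127 \right)} - 27311 = \left(\left(-45\right)^{2} + 60 \left(-45\right) + 60 \left(-127\right) - -5715\right) - 27311 = \left(2025 - 2700 - 7620 + 5715\right) - 27311 = -2580 - 27311 = -29891$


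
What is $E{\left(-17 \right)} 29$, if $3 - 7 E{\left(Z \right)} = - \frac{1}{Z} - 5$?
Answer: $\frac{3915}{119} \approx 32.899$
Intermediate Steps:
$E{\left(Z \right)} = \frac{8}{7} + \frac{1}{7 Z}$ ($E{\left(Z \right)} = \frac{3}{7} - \frac{- \frac{1}{Z} - 5}{7} = \frac{3}{7} - \frac{-5 - \frac{1}{Z}}{7} = \frac{3}{7} + \left(\frac{5}{7} + \frac{1}{7 Z}\right) = \frac{8}{7} + \frac{1}{7 Z}$)
$E{\left(-17 \right)} 29 = \frac{1 + 8 \left(-17\right)}{7 \left(-17\right)} 29 = \frac{1}{7} \left(- \frac{1}{17}\right) \left(1 - 136\right) 29 = \frac{1}{7} \left(- \frac{1}{17}\right) \left(-135\right) 29 = \frac{135}{119} \cdot 29 = \frac{3915}{119}$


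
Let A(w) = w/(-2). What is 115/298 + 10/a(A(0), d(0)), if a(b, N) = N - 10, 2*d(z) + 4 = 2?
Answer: -1715/3278 ≈ -0.52318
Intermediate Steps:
d(z) = -1 (d(z) = -2 + (½)*2 = -2 + 1 = -1)
A(w) = -w/2 (A(w) = w*(-½) = -w/2)
a(b, N) = -10 + N
115/298 + 10/a(A(0), d(0)) = 115/298 + 10/(-10 - 1) = 115*(1/298) + 10/(-11) = 115/298 + 10*(-1/11) = 115/298 - 10/11 = -1715/3278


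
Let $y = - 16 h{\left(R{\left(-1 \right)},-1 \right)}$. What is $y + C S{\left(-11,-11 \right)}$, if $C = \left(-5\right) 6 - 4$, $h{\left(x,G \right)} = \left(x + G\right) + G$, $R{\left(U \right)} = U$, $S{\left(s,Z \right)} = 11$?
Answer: $-326$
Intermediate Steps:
$h{\left(x,G \right)} = x + 2 G$ ($h{\left(x,G \right)} = \left(G + x\right) + G = x + 2 G$)
$C = -34$ ($C = -30 - 4 = -34$)
$y = 48$ ($y = - 16 \left(-1 + 2 \left(-1\right)\right) = - 16 \left(-1 - 2\right) = \left(-16\right) \left(-3\right) = 48$)
$y + C S{\left(-11,-11 \right)} = 48 - 374 = -326$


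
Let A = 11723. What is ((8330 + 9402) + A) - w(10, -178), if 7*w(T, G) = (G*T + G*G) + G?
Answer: 176459/7 ≈ 25208.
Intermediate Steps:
w(T, G) = G/7 + G**2/7 + G*T/7 (w(T, G) = ((G*T + G*G) + G)/7 = ((G*T + G**2) + G)/7 = ((G**2 + G*T) + G)/7 = (G + G**2 + G*T)/7 = G/7 + G**2/7 + G*T/7)
((8330 + 9402) + A) - w(10, -178) = ((8330 + 9402) + 11723) - (-178)*(1 - 178 + 10)/7 = (17732 + 11723) - (-178)*(-167)/7 = 29455 - 1*29726/7 = 29455 - 29726/7 = 176459/7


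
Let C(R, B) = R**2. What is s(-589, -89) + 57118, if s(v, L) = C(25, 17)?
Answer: 57743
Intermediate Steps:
s(v, L) = 625 (s(v, L) = 25**2 = 625)
s(-589, -89) + 57118 = 625 + 57118 = 57743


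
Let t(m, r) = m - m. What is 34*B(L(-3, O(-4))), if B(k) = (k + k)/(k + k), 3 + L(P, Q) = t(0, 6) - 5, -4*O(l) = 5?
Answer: 34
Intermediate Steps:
t(m, r) = 0
O(l) = -5/4 (O(l) = -1/4*5 = -5/4)
L(P, Q) = -8 (L(P, Q) = -3 + (0 - 5) = -3 - 5 = -8)
B(k) = 1 (B(k) = (2*k)/((2*k)) = (2*k)*(1/(2*k)) = 1)
34*B(L(-3, O(-4))) = 34*1 = 34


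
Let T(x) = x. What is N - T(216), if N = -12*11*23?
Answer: -3252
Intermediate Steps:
N = -3036 (N = -132*23 = -3036)
N - T(216) = -3036 - 1*216 = -3036 - 216 = -3252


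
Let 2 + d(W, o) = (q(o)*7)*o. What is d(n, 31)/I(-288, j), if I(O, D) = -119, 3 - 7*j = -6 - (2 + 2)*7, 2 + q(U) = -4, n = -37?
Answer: 1304/119 ≈ 10.958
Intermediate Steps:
q(U) = -6 (q(U) = -2 - 4 = -6)
j = 37/7 (j = 3/7 - (-6 - (2 + 2)*7)/7 = 3/7 - (-6 - 4*7)/7 = 3/7 - (-6 - 1*28)/7 = 3/7 - (-6 - 28)/7 = 3/7 - ⅐*(-34) = 3/7 + 34/7 = 37/7 ≈ 5.2857)
d(W, o) = -2 - 42*o (d(W, o) = -2 + (-6*7)*o = -2 - 42*o)
d(n, 31)/I(-288, j) = (-2 - 42*31)/(-119) = (-2 - 1302)*(-1/119) = -1304*(-1/119) = 1304/119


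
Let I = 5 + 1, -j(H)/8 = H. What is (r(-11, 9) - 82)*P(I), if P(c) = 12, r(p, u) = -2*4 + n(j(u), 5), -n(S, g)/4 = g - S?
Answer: -4776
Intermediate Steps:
j(H) = -8*H
n(S, g) = -4*g + 4*S (n(S, g) = -4*(g - S) = -4*g + 4*S)
r(p, u) = -28 - 32*u (r(p, u) = -2*4 + (-4*5 + 4*(-8*u)) = -8 + (-20 - 32*u) = -28 - 32*u)
I = 6
(r(-11, 9) - 82)*P(I) = ((-28 - 32*9) - 82)*12 = ((-28 - 288) - 82)*12 = (-316 - 82)*12 = -398*12 = -4776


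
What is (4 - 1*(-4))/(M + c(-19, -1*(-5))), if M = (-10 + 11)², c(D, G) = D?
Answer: -4/9 ≈ -0.44444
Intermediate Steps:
M = 1 (M = 1² = 1)
(4 - 1*(-4))/(M + c(-19, -1*(-5))) = (4 - 1*(-4))/(1 - 19) = (4 + 4)/(-18) = -1/18*8 = -4/9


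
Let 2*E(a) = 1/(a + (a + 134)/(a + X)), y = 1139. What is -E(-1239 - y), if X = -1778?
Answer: 1039/4940362 ≈ 0.00021031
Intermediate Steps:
E(a) = 1/(2*(a + (134 + a)/(-1778 + a))) (E(a) = 1/(2*(a + (a + 134)/(a - 1778))) = 1/(2*(a + (134 + a)/(-1778 + a))))
-E(-1239 - y) = -(-1778 + (-1239 - 1*1139))/(2*(134 + (-1239 - 1*1139)**2 - 1777*(-1239 - 1*1139))) = -(-1778 + (-1239 - 1139))/(2*(134 + (-1239 - 1139)**2 - 1777*(-1239 - 1139))) = -(-1778 - 2378)/(2*(134 + (-2378)**2 - 1777*(-2378))) = -(-4156)/(2*(134 + 5654884 + 4225706)) = -(-4156)/(2*9880724) = -1*(-1039/4940362) = 1039/4940362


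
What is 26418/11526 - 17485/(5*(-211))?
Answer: 449810/23843 ≈ 18.865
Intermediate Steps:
26418/11526 - 17485/(5*(-211)) = 26418*(1/11526) - 17485/(-1055) = 259/113 - 17485*(-1/1055) = 259/113 + 3497/211 = 449810/23843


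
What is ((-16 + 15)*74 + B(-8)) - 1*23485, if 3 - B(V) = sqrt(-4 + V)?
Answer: -23556 - 2*I*sqrt(3) ≈ -23556.0 - 3.4641*I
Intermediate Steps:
B(V) = 3 - sqrt(-4 + V)
((-16 + 15)*74 + B(-8)) - 1*23485 = ((-16 + 15)*74 + (3 - sqrt(-4 - 8))) - 1*23485 = (-1*74 + (3 - sqrt(-12))) - 23485 = (-74 + (3 - 2*I*sqrt(3))) - 23485 = (-71 - 2*I*sqrt(3)) - 23485 = -23556 - 2*I*sqrt(3)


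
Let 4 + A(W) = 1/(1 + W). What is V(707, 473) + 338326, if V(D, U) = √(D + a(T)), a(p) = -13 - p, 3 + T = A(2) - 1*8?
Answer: 338326 + √6378/3 ≈ 3.3835e+5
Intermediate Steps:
A(W) = -4 + 1/(1 + W)
T = -44/3 (T = -3 + ((-3 - 4*2)/(1 + 2) - 1*8) = -3 + ((-3 - 8)/3 - 8) = -3 + ((⅓)*(-11) - 8) = -3 + (-11/3 - 8) = -3 - 35/3 = -44/3 ≈ -14.667)
V(D, U) = √(5/3 + D) (V(D, U) = √(D + (-13 - 1*(-44/3))) = √(D + (-13 + 44/3)) = √(D + 5/3) = √(5/3 + D))
V(707, 473) + 338326 = √(15 + 9*707)/3 + 338326 = √(15 + 6363)/3 + 338326 = √6378/3 + 338326 = 338326 + √6378/3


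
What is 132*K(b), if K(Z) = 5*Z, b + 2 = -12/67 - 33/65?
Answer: -1544532/871 ≈ -1773.3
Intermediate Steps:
b = -11701/4355 (b = -2 + (-12/67 - 33/65) = -2 - 2991/4355 = -11701/4355 ≈ -2.6868)
132*K(b) = 132*(5*(-11701/4355)) = 132*(-11701/871) = -1544532/871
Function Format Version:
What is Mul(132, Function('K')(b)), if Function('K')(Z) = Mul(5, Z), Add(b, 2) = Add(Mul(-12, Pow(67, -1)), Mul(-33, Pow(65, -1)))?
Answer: Rational(-1544532, 871) ≈ -1773.3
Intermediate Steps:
b = Rational(-11701, 4355) (b = Add(-2, Add(Mul(-12, Pow(67, -1)), Mul(-33, Pow(65, -1)))) = Add(-2, Add(Mul(-12, Rational(1, 67)), Mul(-33, Rational(1, 65)))) = Add(-2, Add(Rational(-12, 67), Rational(-33, 65))) = Add(-2, Rational(-2991, 4355)) = Rational(-11701, 4355) ≈ -2.6868)
Mul(132, Function('K')(b)) = Mul(132, Mul(5, Rational(-11701, 4355))) = Mul(132, Rational(-11701, 871)) = Rational(-1544532, 871)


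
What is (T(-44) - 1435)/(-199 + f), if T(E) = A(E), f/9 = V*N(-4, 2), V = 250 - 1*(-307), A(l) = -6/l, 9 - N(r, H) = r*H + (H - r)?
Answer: -31567/1208768 ≈ -0.026115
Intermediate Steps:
N(r, H) = 9 + r - H - H*r (N(r, H) = 9 - (r*H + (H - r)) = 9 - (H*r + (H - r)) = 9 - (H - r + H*r) = 9 + (r - H - H*r) = 9 + r - H - H*r)
V = 557 (V = 250 + 307 = 557)
f = 55143 (f = 9*(557*(9 - 4 - 1*2 - 1*2*(-4))) = 9*(557*(9 - 4 - 2 + 8)) = 9*(557*11) = 9*6127 = 55143)
T(E) = -6/E
(T(-44) - 1435)/(-199 + f) = (-6/(-44) - 1435)/(-199 + 55143) = (-6*(-1/44) - 1435)/54944 = (3/22 - 1435)*(1/54944) = -31567/22*1/54944 = -31567/1208768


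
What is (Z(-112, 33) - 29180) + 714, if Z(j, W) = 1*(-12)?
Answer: -28478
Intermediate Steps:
Z(j, W) = -12
(Z(-112, 33) - 29180) + 714 = (-12 - 29180) + 714 = -29192 + 714 = -28478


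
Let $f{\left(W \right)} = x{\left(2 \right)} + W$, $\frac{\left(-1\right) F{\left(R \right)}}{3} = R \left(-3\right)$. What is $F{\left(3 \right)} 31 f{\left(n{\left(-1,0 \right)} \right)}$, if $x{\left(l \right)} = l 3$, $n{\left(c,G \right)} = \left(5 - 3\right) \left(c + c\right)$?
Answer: $1674$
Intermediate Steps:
$n{\left(c,G \right)} = 4 c$ ($n{\left(c,G \right)} = 2 \cdot 2 c = 4 c$)
$x{\left(l \right)} = 3 l$
$F{\left(R \right)} = 9 R$ ($F{\left(R \right)} = - 3 R \left(-3\right) = - 3 \left(- 3 R\right) = 9 R$)
$f{\left(W \right)} = 6 + W$ ($f{\left(W \right)} = 3 \cdot 2 + W = 6 + W$)
$F{\left(3 \right)} 31 f{\left(n{\left(-1,0 \right)} \right)} = 9 \cdot 3 \cdot 31 \left(6 + 4 \left(-1\right)\right) = 27 \cdot 31 \left(6 - 4\right) = 837 \cdot 2 = 1674$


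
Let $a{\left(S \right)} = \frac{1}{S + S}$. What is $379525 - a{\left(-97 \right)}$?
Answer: $\frac{73627851}{194} \approx 3.7953 \cdot 10^{5}$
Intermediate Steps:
$a{\left(S \right)} = \frac{1}{2 S}$
$379525 - a{\left(-97 \right)} = 379525 - \frac{1}{2 \left(-97\right)} = 379525 - \frac{1}{2} \left(- \frac{1}{97}\right) = 379525 - - \frac{1}{194} = 379525 + \frac{1}{194} = \frac{73627851}{194}$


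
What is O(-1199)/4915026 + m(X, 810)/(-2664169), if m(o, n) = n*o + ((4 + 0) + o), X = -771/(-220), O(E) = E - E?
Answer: -626161/586117180 ≈ -0.0010683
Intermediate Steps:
O(E) = 0
X = 771/220 (X = -771*(-1/220) = 771/220 ≈ 3.5045)
m(o, n) = 4 + o + n*o (m(o, n) = n*o + (4 + o) = 4 + o + n*o)
O(-1199)/4915026 + m(X, 810)/(-2664169) = 0/4915026 + (4 + 771/220 + 810*(771/220))/(-2664169) = 0*(1/4915026) + (4 + 771/220 + 62451/22)*(-1/2664169) = 0 + (626161/220)*(-1/2664169) = 0 - 626161/586117180 = -626161/586117180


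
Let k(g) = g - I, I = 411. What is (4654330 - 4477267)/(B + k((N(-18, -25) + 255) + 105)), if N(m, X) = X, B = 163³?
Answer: 59021/1443557 ≈ 0.040886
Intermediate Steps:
B = 4330747
k(g) = -411 + g (k(g) = g - 1*411 = g - 411 = -411 + g)
(4654330 - 4477267)/(B + k((N(-18, -25) + 255) + 105)) = (4654330 - 4477267)/(4330747 + (-411 + ((-25 + 255) + 105))) = 177063/(4330747 + (-411 + (230 + 105))) = 177063/(4330747 + (-411 + 335)) = 177063/(4330747 - 76) = 177063/4330671 = 177063*(1/4330671) = 59021/1443557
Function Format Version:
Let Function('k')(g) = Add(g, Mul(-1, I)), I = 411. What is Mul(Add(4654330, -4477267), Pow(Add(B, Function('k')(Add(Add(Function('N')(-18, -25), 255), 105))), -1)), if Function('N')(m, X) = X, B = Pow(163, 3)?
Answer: Rational(59021, 1443557) ≈ 0.040886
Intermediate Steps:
B = 4330747
Function('k')(g) = Add(-411, g) (Function('k')(g) = Add(g, Mul(-1, 411)) = Add(g, -411) = Add(-411, g))
Mul(Add(4654330, -4477267), Pow(Add(B, Function('k')(Add(Add(Function('N')(-18, -25), 255), 105))), -1)) = Mul(Add(4654330, -4477267), Pow(Add(4330747, Add(-411, Add(Add(-25, 255), 105))), -1)) = Mul(177063, Pow(Add(4330747, Add(-411, Add(230, 105))), -1)) = Mul(177063, Pow(Add(4330747, Add(-411, 335)), -1)) = Mul(177063, Pow(Add(4330747, -76), -1)) = Mul(177063, Pow(4330671, -1)) = Mul(177063, Rational(1, 4330671)) = Rational(59021, 1443557)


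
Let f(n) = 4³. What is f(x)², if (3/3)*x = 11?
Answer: 4096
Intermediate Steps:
x = 11
f(n) = 64
f(x)² = 64² = 4096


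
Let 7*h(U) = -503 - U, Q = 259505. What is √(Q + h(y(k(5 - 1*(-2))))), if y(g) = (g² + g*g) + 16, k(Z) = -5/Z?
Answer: √622893138/49 ≈ 509.34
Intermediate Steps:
y(g) = 16 + 2*g² (y(g) = (g² + g²) + 16 = 2*g² + 16 = 16 + 2*g²)
h(U) = -503/7 - U/7 (h(U) = (-503 - U)/7 = -503/7 - U/7)
√(Q + h(y(k(5 - 1*(-2))))) = √(259505 + (-503/7 - (16 + 2*(-5/(5 - 1*(-2)))²)/7)) = √(259505 + (-503/7 - (16 + 2*(-5/(5 + 2))²)/7)) = √(259505 + (-503/7 - (16 + 2*(-5/7)²)/7)) = √(259505 + (-503/7 - (16 + 2*(25/49))/7)) = √(259505 + (-503/7 - (16 + 50/49)/7)) = √(259505 + (-503/7 - ⅐*834/49)) = √(259505 + (-503/7 - 834/343)) = √(259505 - 25481/343) = √(88984734/343) = √622893138/49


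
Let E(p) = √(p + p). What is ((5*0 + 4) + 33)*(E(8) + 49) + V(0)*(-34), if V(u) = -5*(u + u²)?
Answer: 1961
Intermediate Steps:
V(u) = -5*u - 5*u²
E(p) = √2*√p (E(p) = √(2*p) = √2*√p)
((5*0 + 4) + 33)*(E(8) + 49) + V(0)*(-34) = ((5*0 + 4) + 33)*(√2*√8 + 49) - 5*0*(1 + 0)*(-34) = ((0 + 4) + 33)*(√2*(2*√2) + 49) - 5*0*1*(-34) = (4 + 33)*(4 + 49) + 0*(-34) = 37*53 + 0 = 1961 + 0 = 1961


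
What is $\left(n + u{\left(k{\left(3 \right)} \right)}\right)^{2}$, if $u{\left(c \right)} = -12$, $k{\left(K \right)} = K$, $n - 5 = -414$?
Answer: $177241$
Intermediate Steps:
$n = -409$ ($n = 5 - 414 = -409$)
$\left(n + u{\left(k{\left(3 \right)} \right)}\right)^{2} = \left(-409 - 12\right)^{2} = \left(-421\right)^{2} = 177241$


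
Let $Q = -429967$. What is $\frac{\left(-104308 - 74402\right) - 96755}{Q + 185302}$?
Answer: $\frac{55093}{48933} \approx 1.1259$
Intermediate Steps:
$\frac{\left(-104308 - 74402\right) - 96755}{Q + 185302} = \frac{\left(-104308 - 74402\right) - 96755}{-429967 + 185302} = \frac{\left(-104308 - 74402\right) - 96755}{-244665} = \left(-178710 - 96755\right) \left(- \frac{1}{244665}\right) = \left(-275465\right) \left(- \frac{1}{244665}\right) = \frac{55093}{48933}$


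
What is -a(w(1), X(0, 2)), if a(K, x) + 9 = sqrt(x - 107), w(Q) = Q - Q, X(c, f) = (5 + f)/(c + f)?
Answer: 9 - 3*I*sqrt(46)/2 ≈ 9.0 - 10.173*I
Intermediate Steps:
X(c, f) = (5 + f)/(c + f)
w(Q) = 0
a(K, x) = -9 + sqrt(-107 + x) (a(K, x) = -9 + sqrt(x - 107) = -9 + sqrt(-107 + x))
-a(w(1), X(0, 2)) = -(-9 + sqrt(-107 + (5 + 2)/(0 + 2))) = -(-9 + sqrt(-107 + 7/2)) = -(-9 + sqrt(-207/2)) = -(-9 + 3*I*sqrt(46)/2) = 9 - 3*I*sqrt(46)/2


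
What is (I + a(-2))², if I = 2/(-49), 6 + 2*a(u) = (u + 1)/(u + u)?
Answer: 1306449/153664 ≈ 8.5020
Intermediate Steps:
a(u) = -3 + (1 + u)/(4*u) (a(u) = -3 + ((u + 1)/(u + u))/2 = -3 + ((1 + u)/((2*u)))/2 = -3 + ((1 + u)*(1/(2*u)))/2 = -3 + ((1 + u)/(2*u))/2 = -3 + (1 + u)/(4*u))
I = -2/49 (I = 2*(-1/49) = -2/49 ≈ -0.040816)
(I + a(-2))² = (-2/49 + (¼)*(1 - 11*(-2))/(-2))² = (-2/49 + (¼)*(-½)*(1 + 22))² = (-2/49 + (¼)*(-½)*23)² = (-2/49 - 23/8)² = (-1143/392)² = 1306449/153664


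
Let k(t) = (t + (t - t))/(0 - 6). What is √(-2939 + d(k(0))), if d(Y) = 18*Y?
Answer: I*√2939 ≈ 54.213*I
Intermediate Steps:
k(t) = -t/6 (k(t) = (t + 0)/(-6) = t*(-⅙) = -t/6)
√(-2939 + d(k(0))) = √(-2939 + 18*(-⅙*0)) = √(-2939 + 18*0) = √(-2939 + 0) = √(-2939) = I*√2939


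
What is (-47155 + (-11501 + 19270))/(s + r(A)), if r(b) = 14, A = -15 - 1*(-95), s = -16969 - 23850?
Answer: 39386/40805 ≈ 0.96523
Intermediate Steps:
s = -40819
A = 80 (A = -15 + 95 = 80)
(-47155 + (-11501 + 19270))/(s + r(A)) = (-47155 + (-11501 + 19270))/(-40819 + 14) = (-47155 + 7769)/(-40805) = -39386*(-1/40805) = 39386/40805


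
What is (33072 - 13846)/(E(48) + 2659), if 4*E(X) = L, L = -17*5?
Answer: 76904/10551 ≈ 7.2888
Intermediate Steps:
L = -85
E(X) = -85/4 (E(X) = (¼)*(-85) = -85/4)
(33072 - 13846)/(E(48) + 2659) = (33072 - 13846)/(-85/4 + 2659) = 19226/(10551/4) = 19226*(4/10551) = 76904/10551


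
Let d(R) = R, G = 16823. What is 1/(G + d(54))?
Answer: 1/16877 ≈ 5.9252e-5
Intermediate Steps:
1/(G + d(54)) = 1/(16823 + 54) = 1/16877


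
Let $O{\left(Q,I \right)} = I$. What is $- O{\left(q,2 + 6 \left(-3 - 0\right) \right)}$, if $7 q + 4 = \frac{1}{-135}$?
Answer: $16$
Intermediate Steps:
$q = - \frac{541}{945}$ ($q = - \frac{4}{7} + \frac{1}{7 \left(-135\right)} = - \frac{4}{7} + \frac{1}{7} \left(- \frac{1}{135}\right) = - \frac{4}{7} - \frac{1}{945} = - \frac{541}{945} \approx -0.57249$)
$- O{\left(q,2 + 6 \left(-3 - 0\right) \right)} = - (2 + 6 \left(-3 - 0\right)) = - (2 + 6 \left(-3 + 0\right)) = - (2 + 6 \left(-3\right)) = - (2 - 18) = \left(-1\right) \left(-16\right) = 16$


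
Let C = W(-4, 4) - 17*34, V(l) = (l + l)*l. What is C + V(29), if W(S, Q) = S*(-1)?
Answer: 1108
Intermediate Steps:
W(S, Q) = -S
V(l) = 2*l² (V(l) = (2*l)*l = 2*l²)
C = -574 (C = -1*(-4) - 17*34 = 4 - 578 = -574)
C + V(29) = -574 + 2*29² = -574 + 2*841 = -574 + 1682 = 1108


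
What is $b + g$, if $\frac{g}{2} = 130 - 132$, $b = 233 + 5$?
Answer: $234$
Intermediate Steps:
$b = 238$
$g = -4$ ($g = 2 \left(130 - 132\right) = 2 \left(-2\right) = -4$)
$b + g = 238 - 4 = 234$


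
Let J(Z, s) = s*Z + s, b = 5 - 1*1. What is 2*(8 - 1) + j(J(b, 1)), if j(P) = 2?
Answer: 16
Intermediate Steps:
b = 4 (b = 5 - 1 = 4)
J(Z, s) = s + Z*s (J(Z, s) = Z*s + s = s + Z*s)
2*(8 - 1) + j(J(b, 1)) = 2*(8 - 1) + 2 = 2*7 + 2 = 14 + 2 = 16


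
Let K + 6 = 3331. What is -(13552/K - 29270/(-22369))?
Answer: -57209634/10625275 ≈ -5.3843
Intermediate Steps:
K = 3325 (K = -6 + 3331 = 3325)
-(13552/K - 29270/(-22369)) = -(13552/3325 - 29270/(-22369)) = -(13552*(1/3325) - 29270*(-1/22369)) = -(1936/475 + 29270/22369) = -1*57209634/10625275 = -57209634/10625275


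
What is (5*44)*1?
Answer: 220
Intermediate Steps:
(5*44)*1 = 220*1 = 220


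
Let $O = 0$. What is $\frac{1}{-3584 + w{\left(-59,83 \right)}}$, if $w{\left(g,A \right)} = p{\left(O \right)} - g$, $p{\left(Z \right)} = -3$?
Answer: $- \frac{1}{3528} \approx -0.00028345$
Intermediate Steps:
$w{\left(g,A \right)} = -3 - g$
$\frac{1}{-3584 + w{\left(-59,83 \right)}} = \frac{1}{-3584 - -56} = \frac{1}{-3584 + \left(-3 + 59\right)} = \frac{1}{-3584 + 56} = \frac{1}{-3528} = - \frac{1}{3528}$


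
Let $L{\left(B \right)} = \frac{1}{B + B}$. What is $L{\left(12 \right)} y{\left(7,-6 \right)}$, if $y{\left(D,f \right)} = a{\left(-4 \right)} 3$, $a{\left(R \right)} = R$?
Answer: $- \frac{1}{2} \approx -0.5$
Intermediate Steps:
$L{\left(B \right)} = \frac{1}{2 B}$
$y{\left(D,f \right)} = -12$ ($y{\left(D,f \right)} = \left(-4\right) 3 = -12$)
$L{\left(12 \right)} y{\left(7,-6 \right)} = \frac{1}{2 \cdot 12} \left(-12\right) = \frac{1}{2} \cdot \frac{1}{12} \left(-12\right) = \frac{1}{24} \left(-12\right) = - \frac{1}{2}$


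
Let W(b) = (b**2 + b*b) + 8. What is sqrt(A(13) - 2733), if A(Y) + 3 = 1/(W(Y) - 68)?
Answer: I*sqrt(211448746)/278 ≈ 52.307*I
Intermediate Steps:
W(b) = 8 + 2*b**2 (W(b) = (b**2 + b**2) + 8 = 2*b**2 + 8 = 8 + 2*b**2)
A(Y) = -3 + 1/(-60 + 2*Y**2) (A(Y) = -3 + 1/((8 + 2*Y**2) - 68) = -3 + 1/(-60 + 2*Y**2))
sqrt(A(13) - 2733) = sqrt((181 - 6*13**2)/(2*(-30 + 13**2)) - 2733) = sqrt((181 - 6*169)/(2*(-30 + 169)) - 2733) = sqrt((1/2)*(181 - 1014)/139 - 2733) = sqrt((1/2)*(1/139)*(-833) - 2733) = sqrt(-833/278 - 2733) = sqrt(-760607/278) = I*sqrt(211448746)/278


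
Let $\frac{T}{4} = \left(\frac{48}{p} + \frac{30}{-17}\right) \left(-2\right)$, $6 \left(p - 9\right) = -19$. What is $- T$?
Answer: $\frac{30768}{595} \approx 51.711$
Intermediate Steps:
$p = \frac{35}{6}$ ($p = 9 + \frac{1}{6} \left(-19\right) = 9 - \frac{19}{6} = \frac{35}{6} \approx 5.8333$)
$T = - \frac{30768}{595}$ ($T = 4 \left(\frac{48}{\frac{35}{6}} + \frac{30}{-17}\right) \left(-2\right) = 4 \left(48 \cdot \frac{6}{35} + 30 \left(- \frac{1}{17}\right)\right) \left(-2\right) = 4 \left(\frac{288}{35} - \frac{30}{17}\right) \left(-2\right) = 4 \cdot \frac{3846}{595} \left(-2\right) = 4 \left(- \frac{7692}{595}\right) = - \frac{30768}{595} \approx -51.711$)
$- T = \left(-1\right) \left(- \frac{30768}{595}\right) = \frac{30768}{595}$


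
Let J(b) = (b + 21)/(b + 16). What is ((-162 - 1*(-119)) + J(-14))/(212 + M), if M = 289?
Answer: -79/1002 ≈ -0.078842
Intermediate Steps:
J(b) = (21 + b)/(16 + b)
((-162 - 1*(-119)) + J(-14))/(212 + M) = ((-162 - 1*(-119)) + (21 - 14)/(16 - 14))/(212 + 289) = ((-162 + 119) + 7/2)/501 = (-43 + (½)*7)*(1/501) = (-43 + 7/2)*(1/501) = -79/2*1/501 = -79/1002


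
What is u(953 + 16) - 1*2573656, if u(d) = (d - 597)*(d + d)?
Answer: -1852720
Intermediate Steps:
u(d) = 2*d*(-597 + d) (u(d) = (-597 + d)*(2*d) = 2*d*(-597 + d))
u(953 + 16) - 1*2573656 = 2*(953 + 16)*(-597 + (953 + 16)) - 1*2573656 = 2*969*(-597 + 969) - 2573656 = 2*969*372 - 2573656 = 720936 - 2573656 = -1852720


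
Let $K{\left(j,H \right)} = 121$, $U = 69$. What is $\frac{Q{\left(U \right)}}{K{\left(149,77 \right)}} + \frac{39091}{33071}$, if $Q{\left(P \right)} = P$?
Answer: $\frac{7011910}{4001591} \approx 1.7523$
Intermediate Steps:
$\frac{Q{\left(U \right)}}{K{\left(149,77 \right)}} + \frac{39091}{33071} = \frac{69}{121} + \frac{39091}{33071} = \frac{7011910}{4001591}$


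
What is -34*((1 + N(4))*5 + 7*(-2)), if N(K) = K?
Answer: -374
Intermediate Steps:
-34*((1 + N(4))*5 + 7*(-2)) = -34*((1 + 4)*5 + 7*(-2)) = -34*(5*5 - 14) = -34*(25 - 14) = -34*11 = -374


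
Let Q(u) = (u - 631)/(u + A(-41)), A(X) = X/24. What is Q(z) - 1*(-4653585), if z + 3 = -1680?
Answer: 188158457841/40433 ≈ 4.6536e+6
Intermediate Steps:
A(X) = X/24 (A(X) = X*(1/24) = X/24)
z = -1683 (z = -3 - 1680 = -1683)
Q(u) = (-631 + u)/(-41/24 + u) (Q(u) = (u - 631)/(u + (1/24)*(-41)) = (-631 + u)/(u - 41/24) = (-631 + u)/(-41/24 + u))
Q(z) - 1*(-4653585) = 24*(-631 - 1683)/(-41 + 24*(-1683)) - 1*(-4653585) = 24*(-2314)/(-41 - 40392) + 4653585 = 24*(-2314)/(-40433) + 4653585 = 24*(-1/40433)*(-2314) + 4653585 = 55536/40433 + 4653585 = 188158457841/40433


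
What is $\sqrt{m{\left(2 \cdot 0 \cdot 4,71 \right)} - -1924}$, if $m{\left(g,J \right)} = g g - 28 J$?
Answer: $8 i \approx 8.0 i$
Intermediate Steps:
$m{\left(g,J \right)} = g^{2} - 28 J$
$\sqrt{m{\left(2 \cdot 0 \cdot 4,71 \right)} - -1924} = \sqrt{\left(\left(2 \cdot 0 \cdot 4\right)^{2} - 1988\right) - -1924} = \sqrt{\left(\left(0 \cdot 4\right)^{2} - 1988\right) + 1924} = \sqrt{\left(0^{2} - 1988\right) + 1924} = \sqrt{\left(0 - 1988\right) + 1924} = \sqrt{-1988 + 1924} = \sqrt{-64} = 8 i$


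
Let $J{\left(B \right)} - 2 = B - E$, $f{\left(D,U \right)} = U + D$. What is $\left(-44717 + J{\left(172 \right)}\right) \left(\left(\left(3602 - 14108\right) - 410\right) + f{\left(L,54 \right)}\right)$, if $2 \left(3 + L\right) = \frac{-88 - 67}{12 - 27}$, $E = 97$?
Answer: $484782960$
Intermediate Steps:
$L = \frac{13}{6}$ ($L = -3 + \frac{\left(-88 - 67\right) \frac{1}{12 - 27}}{2} = -3 + \frac{\left(-155\right) \frac{1}{-15}}{2} = -3 + \frac{\left(-155\right) \left(- \frac{1}{15}\right)}{2} = -3 + \frac{1}{2} \cdot \frac{31}{3} = -3 + \frac{31}{6} = \frac{13}{6} \approx 2.1667$)
$f{\left(D,U \right)} = D + U$
$J{\left(B \right)} = -95 + B$ ($J{\left(B \right)} = 2 + \left(B - 97\right) = 2 + \left(-97 + B\right) = -95 + B$)
$\left(-44717 + J{\left(172 \right)}\right) \left(\left(\left(3602 - 14108\right) - 410\right) + f{\left(L,54 \right)}\right) = \left(-44717 + \left(-95 + 172\right)\right) \left(\left(\left(3602 - 14108\right) - 410\right) + \left(\frac{13}{6} + 54\right)\right) = \left(-44717 + 77\right) \left(\left(-10506 - 410\right) + \frac{337}{6}\right) = - 44640 \left(-10916 + \frac{337}{6}\right) = \left(-44640\right) \left(- \frac{65159}{6}\right) = 484782960$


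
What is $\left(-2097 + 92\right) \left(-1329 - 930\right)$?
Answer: $4529295$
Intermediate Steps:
$\left(-2097 + 92\right) \left(-1329 - 930\right) = \left(-2005\right) \left(-2259\right) = 4529295$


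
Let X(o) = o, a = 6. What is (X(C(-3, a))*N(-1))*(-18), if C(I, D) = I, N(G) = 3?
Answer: 162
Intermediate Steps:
(X(C(-3, a))*N(-1))*(-18) = -3*3*(-18) = -9*(-18) = 162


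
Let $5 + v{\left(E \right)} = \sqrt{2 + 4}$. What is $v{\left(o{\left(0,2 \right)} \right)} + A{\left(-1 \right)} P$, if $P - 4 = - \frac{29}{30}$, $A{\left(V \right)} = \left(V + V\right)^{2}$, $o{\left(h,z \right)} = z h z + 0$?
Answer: $\frac{107}{15} + \sqrt{6} \approx 9.5828$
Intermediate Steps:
$o{\left(h,z \right)} = h z^{2}$ ($o{\left(h,z \right)} = h z z + 0 = h z^{2} + 0 = h z^{2}$)
$v{\left(E \right)} = -5 + \sqrt{6}$ ($v{\left(E \right)} = -5 + \sqrt{2 + 4} = -5 + \sqrt{6}$)
$A{\left(V \right)} = 4 V^{2}$ ($A{\left(V \right)} = \left(2 V\right)^{2} = 4 V^{2}$)
$P = \frac{91}{30}$ ($P = 4 - \frac{29}{30} = \frac{91}{30} \approx 3.0333$)
$v{\left(o{\left(0,2 \right)} \right)} + A{\left(-1 \right)} P = \left(-5 + \sqrt{6}\right) + 4 \left(-1\right)^{2} \cdot \frac{91}{30} = \left(-5 + \sqrt{6}\right) + 4 \cdot 1 \cdot \frac{91}{30} = \left(-5 + \sqrt{6}\right) + 4 \cdot \frac{91}{30} = \left(-5 + \sqrt{6}\right) + \frac{182}{15} = \frac{107}{15} + \sqrt{6}$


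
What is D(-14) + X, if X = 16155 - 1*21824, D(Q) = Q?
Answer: -5683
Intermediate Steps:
X = -5669 (X = 16155 - 21824 = -5669)
D(-14) + X = -14 - 5669 = -5683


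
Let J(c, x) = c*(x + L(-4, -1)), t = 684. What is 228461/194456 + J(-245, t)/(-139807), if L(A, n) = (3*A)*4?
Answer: 62240580947/27186309992 ≈ 2.2894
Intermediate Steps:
L(A, n) = 12*A
J(c, x) = c*(-48 + x) (J(c, x) = c*(x + 12*(-4)) = c*(x - 48) = c*(-48 + x))
228461/194456 + J(-245, t)/(-139807) = 228461/194456 - 245*(-48 + 684)/(-139807) = 228461*(1/194456) - 245*636*(-1/139807) = 228461/194456 - 155820*(-1/139807) = 228461/194456 + 155820/139807 = 62240580947/27186309992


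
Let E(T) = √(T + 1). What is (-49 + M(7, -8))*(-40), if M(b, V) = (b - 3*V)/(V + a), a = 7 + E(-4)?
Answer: 40*(49*√3 + 80*I)/(I + √3) ≈ 2270.0 + 536.94*I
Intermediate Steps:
E(T) = √(1 + T)
a = 7 + I*√3 (a = 7 + √(1 - 4) = 7 + √(-3) = 7 + I*√3 ≈ 7.0 + 1.732*I)
M(b, V) = (b - 3*V)/(7 + V + I*√3) (M(b, V) = (b - 3*V)/(V + (7 + I*√3)) = (b - 3*V)/(7 + V + I*√3))
(-49 + M(7, -8))*(-40) = (-49 + (7 - 3*(-8))/(7 - 8 + I*√3))*(-40) = (-49 + (7 + 24)/(-1 + I*√3))*(-40) = (-49 + 31/(-1 + I*√3))*(-40) = 1960 - 1240/(-1 + I*√3)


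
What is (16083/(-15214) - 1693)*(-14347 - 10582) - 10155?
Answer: 642350216495/15214 ≈ 4.2221e+7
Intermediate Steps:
(16083/(-15214) - 1693)*(-14347 - 10582) - 10155 = (16083*(-1/15214) - 1693)*(-24929) - 10155 = (-16083/15214 - 1693)*(-24929) - 10155 = -25773385/15214*(-24929) - 10155 = 642504714665/15214 - 10155 = 642350216495/15214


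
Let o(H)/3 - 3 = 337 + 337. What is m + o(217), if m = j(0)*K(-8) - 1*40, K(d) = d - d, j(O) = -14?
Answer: 1991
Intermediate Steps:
o(H) = 2031 (o(H) = 9 + 3*(337 + 337) = 9 + 3*674 = 9 + 2022 = 2031)
K(d) = 0
m = -40 (m = -14*0 - 1*40 = 0 - 40 = -40)
m + o(217) = -40 + 2031 = 1991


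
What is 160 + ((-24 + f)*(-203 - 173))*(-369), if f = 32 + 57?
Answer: 9018520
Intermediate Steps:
f = 89
160 + ((-24 + f)*(-203 - 173))*(-369) = 160 + ((-24 + 89)*(-203 - 173))*(-369) = 160 + (65*(-376))*(-369) = 160 - 24440*(-369) = 160 + 9018360 = 9018520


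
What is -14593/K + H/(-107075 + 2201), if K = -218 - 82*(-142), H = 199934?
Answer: -272490869/85592166 ≈ -3.1836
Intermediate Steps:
K = 11426 (K = -218 + 11644 = 11426)
-14593/K + H/(-107075 + 2201) = -14593/11426 + 199934/(-107075 + 2201) = -14593*1/11426 + 199934/(-104874) = -14593/11426 + 199934*(-1/104874) = -14593/11426 - 14281/7491 = -272490869/85592166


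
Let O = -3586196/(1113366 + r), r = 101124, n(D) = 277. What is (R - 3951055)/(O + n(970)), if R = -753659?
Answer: -2856914052930/166413767 ≈ -17168.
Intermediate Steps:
O = -1793098/607245 (O = -3586196/(1113366 + 101124) = -3586196/1214490 = -3586196*1/1214490 = -1793098/607245 ≈ -2.9528)
(R - 3951055)/(O + n(970)) = (-753659 - 3951055)/(-1793098/607245 + 277) = -4704714/166413767/607245 = -4704714*607245/166413767 = -2856914052930/166413767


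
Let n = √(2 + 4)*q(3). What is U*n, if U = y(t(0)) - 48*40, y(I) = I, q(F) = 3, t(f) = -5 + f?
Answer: -5775*√6 ≈ -14146.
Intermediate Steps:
U = -1925 (U = (-5 + 0) - 48*40 = -5 - 1920 = -1925)
n = 3*√6 (n = √(2 + 4)*3 = √6*3 = 3*√6 ≈ 7.3485)
U*n = -5775*√6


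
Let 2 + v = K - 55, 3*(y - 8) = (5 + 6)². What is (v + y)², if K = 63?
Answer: 26569/9 ≈ 2952.1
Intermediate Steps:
y = 145/3 (y = 8 + (5 + 6)²/3 = 8 + (⅓)*11² = 8 + (⅓)*121 = 8 + 121/3 = 145/3 ≈ 48.333)
v = 6 (v = -2 + (63 - 55) = -2 + 8 = 6)
(v + y)² = (6 + 145/3)² = (163/3)² = 26569/9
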